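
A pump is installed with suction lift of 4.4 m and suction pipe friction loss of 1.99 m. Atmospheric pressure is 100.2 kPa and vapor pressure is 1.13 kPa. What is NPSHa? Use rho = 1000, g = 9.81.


NPSHa = p_atm/(rho*g) - z_s - hf_s - p_vap/(rho*g).
p_atm/(rho*g) = 100.2*1000 / (1000*9.81) = 10.214 m.
p_vap/(rho*g) = 1.13*1000 / (1000*9.81) = 0.115 m.
NPSHa = 10.214 - 4.4 - 1.99 - 0.115
      = 3.71 m.

3.71


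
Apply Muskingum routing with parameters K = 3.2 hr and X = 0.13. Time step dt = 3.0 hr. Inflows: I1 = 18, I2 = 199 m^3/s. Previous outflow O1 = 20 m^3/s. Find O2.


Muskingum coefficients:
denom = 2*K*(1-X) + dt = 2*3.2*(1-0.13) + 3.0 = 8.568.
C0 = (dt - 2*K*X)/denom = (3.0 - 2*3.2*0.13)/8.568 = 0.253.
C1 = (dt + 2*K*X)/denom = (3.0 + 2*3.2*0.13)/8.568 = 0.4472.
C2 = (2*K*(1-X) - dt)/denom = 0.2997.
O2 = C0*I2 + C1*I1 + C2*O1
   = 0.253*199 + 0.4472*18 + 0.2997*20
   = 64.4 m^3/s.

64.4


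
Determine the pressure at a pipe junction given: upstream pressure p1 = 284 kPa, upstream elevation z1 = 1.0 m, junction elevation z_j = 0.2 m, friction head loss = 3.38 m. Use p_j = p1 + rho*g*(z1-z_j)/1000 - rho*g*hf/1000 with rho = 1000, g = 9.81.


Junction pressure: p_j = p1 + rho*g*(z1 - z_j)/1000 - rho*g*hf/1000.
Elevation term = 1000*9.81*(1.0 - 0.2)/1000 = 7.848 kPa.
Friction term = 1000*9.81*3.38/1000 = 33.158 kPa.
p_j = 284 + 7.848 - 33.158 = 258.69 kPa.

258.69


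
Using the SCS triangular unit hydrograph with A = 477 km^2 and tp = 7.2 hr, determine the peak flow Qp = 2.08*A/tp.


SCS formula: Qp = 2.08 * A / tp.
Qp = 2.08 * 477 / 7.2
   = 992.16 / 7.2
   = 137.8 m^3/s per cm.

137.8


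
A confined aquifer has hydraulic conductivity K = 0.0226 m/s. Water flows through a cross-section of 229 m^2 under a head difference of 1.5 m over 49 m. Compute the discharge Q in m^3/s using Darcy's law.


Darcy's law: Q = K * A * i, where i = dh/L.
Hydraulic gradient i = 1.5 / 49 = 0.030612.
Q = 0.0226 * 229 * 0.030612
  = 0.1584 m^3/s.

0.1584


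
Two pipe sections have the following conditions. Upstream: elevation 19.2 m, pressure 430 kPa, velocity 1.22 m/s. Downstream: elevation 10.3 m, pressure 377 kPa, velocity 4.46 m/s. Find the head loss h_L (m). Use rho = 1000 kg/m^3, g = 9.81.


Total head at each section: H = z + p/(rho*g) + V^2/(2g).
H1 = 19.2 + 430*1000/(1000*9.81) + 1.22^2/(2*9.81)
   = 19.2 + 43.833 + 0.0759
   = 63.109 m.
H2 = 10.3 + 377*1000/(1000*9.81) + 4.46^2/(2*9.81)
   = 10.3 + 38.43 + 1.0138
   = 49.744 m.
h_L = H1 - H2 = 63.109 - 49.744 = 13.365 m.

13.365


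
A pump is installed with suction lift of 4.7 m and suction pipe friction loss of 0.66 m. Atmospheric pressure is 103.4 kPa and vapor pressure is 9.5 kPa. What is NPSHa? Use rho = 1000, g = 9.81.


NPSHa = p_atm/(rho*g) - z_s - hf_s - p_vap/(rho*g).
p_atm/(rho*g) = 103.4*1000 / (1000*9.81) = 10.54 m.
p_vap/(rho*g) = 9.5*1000 / (1000*9.81) = 0.968 m.
NPSHa = 10.54 - 4.7 - 0.66 - 0.968
      = 4.21 m.

4.21


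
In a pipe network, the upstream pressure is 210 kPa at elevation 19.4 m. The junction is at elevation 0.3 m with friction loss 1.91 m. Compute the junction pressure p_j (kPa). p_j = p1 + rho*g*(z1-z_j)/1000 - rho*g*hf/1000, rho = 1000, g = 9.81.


Junction pressure: p_j = p1 + rho*g*(z1 - z_j)/1000 - rho*g*hf/1000.
Elevation term = 1000*9.81*(19.4 - 0.3)/1000 = 187.371 kPa.
Friction term = 1000*9.81*1.91/1000 = 18.737 kPa.
p_j = 210 + 187.371 - 18.737 = 378.63 kPa.

378.63


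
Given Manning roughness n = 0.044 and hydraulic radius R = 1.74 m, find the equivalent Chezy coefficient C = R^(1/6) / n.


The Chezy coefficient relates to Manning's n through C = R^(1/6) / n.
R^(1/6) = 1.74^(1/6) = 1.096709.
C = 1.096709 / 0.044 = 24.93 m^(1/2)/s.

24.93


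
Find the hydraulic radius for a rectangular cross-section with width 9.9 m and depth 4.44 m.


For a rectangular section:
Flow area A = b * y = 9.9 * 4.44 = 43.96 m^2.
Wetted perimeter P = b + 2y = 9.9 + 2*4.44 = 18.78 m.
Hydraulic radius R = A/P = 43.96 / 18.78 = 2.3406 m.

2.3406


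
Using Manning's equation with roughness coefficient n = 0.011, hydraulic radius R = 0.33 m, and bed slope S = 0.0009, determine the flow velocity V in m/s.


Manning's equation gives V = (1/n) * R^(2/3) * S^(1/2).
First, compute R^(2/3) = 0.33^(2/3) = 0.4775.
Next, S^(1/2) = 0.0009^(1/2) = 0.03.
Then 1/n = 1/0.011 = 90.91.
V = 90.91 * 0.4775 * 0.03 = 1.3024 m/s.

1.3024


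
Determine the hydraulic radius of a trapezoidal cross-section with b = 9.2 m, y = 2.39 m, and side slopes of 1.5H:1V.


For a trapezoidal section with side slope z:
A = (b + z*y)*y = (9.2 + 1.5*2.39)*2.39 = 30.556 m^2.
P = b + 2*y*sqrt(1 + z^2) = 9.2 + 2*2.39*sqrt(1 + 1.5^2) = 17.817 m.
R = A/P = 30.556 / 17.817 = 1.715 m.

1.715


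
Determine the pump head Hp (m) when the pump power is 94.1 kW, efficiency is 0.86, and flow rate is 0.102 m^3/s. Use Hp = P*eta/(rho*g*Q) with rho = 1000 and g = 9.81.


Pump head formula: Hp = P * eta / (rho * g * Q).
Numerator: P * eta = 94.1 * 1000 * 0.86 = 80926.0 W.
Denominator: rho * g * Q = 1000 * 9.81 * 0.102 = 1000.62.
Hp = 80926.0 / 1000.62 = 80.88 m.

80.88


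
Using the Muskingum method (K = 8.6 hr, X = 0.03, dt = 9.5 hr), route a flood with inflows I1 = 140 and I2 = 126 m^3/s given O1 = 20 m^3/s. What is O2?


Muskingum coefficients:
denom = 2*K*(1-X) + dt = 2*8.6*(1-0.03) + 9.5 = 26.184.
C0 = (dt - 2*K*X)/denom = (9.5 - 2*8.6*0.03)/26.184 = 0.3431.
C1 = (dt + 2*K*X)/denom = (9.5 + 2*8.6*0.03)/26.184 = 0.3825.
C2 = (2*K*(1-X) - dt)/denom = 0.2744.
O2 = C0*I2 + C1*I1 + C2*O1
   = 0.3431*126 + 0.3825*140 + 0.2744*20
   = 102.27 m^3/s.

102.27


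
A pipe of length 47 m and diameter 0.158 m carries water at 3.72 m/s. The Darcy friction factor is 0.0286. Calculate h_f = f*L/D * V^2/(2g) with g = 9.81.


Darcy-Weisbach equation: h_f = f * (L/D) * V^2/(2g).
f * L/D = 0.0286 * 47/0.158 = 8.5076.
V^2/(2g) = 3.72^2 / (2*9.81) = 13.8384 / 19.62 = 0.7053 m.
h_f = 8.5076 * 0.7053 = 6.001 m.

6.001


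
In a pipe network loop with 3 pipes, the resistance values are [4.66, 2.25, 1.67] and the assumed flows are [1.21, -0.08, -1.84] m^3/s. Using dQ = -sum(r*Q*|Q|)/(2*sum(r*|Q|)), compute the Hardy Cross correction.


Numerator terms (r*Q*|Q|): 4.66*1.21*|1.21| = 6.8227; 2.25*-0.08*|-0.08| = -0.0144; 1.67*-1.84*|-1.84| = -5.654.
Sum of numerator = 1.1544.
Denominator terms (r*|Q|): 4.66*|1.21| = 5.6386; 2.25*|-0.08| = 0.18; 1.67*|-1.84| = 3.0728.
2 * sum of denominator = 2 * 8.8914 = 17.7828.
dQ = -1.1544 / 17.7828 = -0.0649 m^3/s.

-0.0649


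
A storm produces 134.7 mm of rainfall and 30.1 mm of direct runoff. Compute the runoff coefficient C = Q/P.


The runoff coefficient C = runoff depth / rainfall depth.
C = 30.1 / 134.7
  = 0.2235.

0.2235


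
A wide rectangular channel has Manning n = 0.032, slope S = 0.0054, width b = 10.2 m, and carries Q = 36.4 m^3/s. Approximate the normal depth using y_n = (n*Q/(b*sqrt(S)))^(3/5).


We use the wide-channel approximation y_n = (n*Q/(b*sqrt(S)))^(3/5).
sqrt(S) = sqrt(0.0054) = 0.073485.
Numerator: n*Q = 0.032 * 36.4 = 1.1648.
Denominator: b*sqrt(S) = 10.2 * 0.073485 = 0.749547.
arg = 1.554.
y_n = 1.554^(3/5) = 1.3028 m.

1.3028


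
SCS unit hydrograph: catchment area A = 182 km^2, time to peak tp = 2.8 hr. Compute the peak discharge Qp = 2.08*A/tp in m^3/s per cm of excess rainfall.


SCS formula: Qp = 2.08 * A / tp.
Qp = 2.08 * 182 / 2.8
   = 378.56 / 2.8
   = 135.2 m^3/s per cm.

135.2


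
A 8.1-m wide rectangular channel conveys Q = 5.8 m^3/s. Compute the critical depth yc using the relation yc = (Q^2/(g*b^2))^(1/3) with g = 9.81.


Using yc = (Q^2 / (g * b^2))^(1/3):
Q^2 = 5.8^2 = 33.64.
g * b^2 = 9.81 * 8.1^2 = 9.81 * 65.61 = 643.63.
Q^2 / (g*b^2) = 33.64 / 643.63 = 0.0523.
yc = 0.0523^(1/3) = 0.3739 m.

0.3739


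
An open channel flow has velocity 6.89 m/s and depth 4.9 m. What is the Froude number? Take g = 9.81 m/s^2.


The Froude number is defined as Fr = V / sqrt(g*y).
g*y = 9.81 * 4.9 = 48.069.
sqrt(g*y) = sqrt(48.069) = 6.9332.
Fr = 6.89 / 6.9332 = 0.9938.

0.9938


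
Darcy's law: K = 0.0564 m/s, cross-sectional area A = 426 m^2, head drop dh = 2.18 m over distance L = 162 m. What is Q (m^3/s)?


Darcy's law: Q = K * A * i, where i = dh/L.
Hydraulic gradient i = 2.18 / 162 = 0.013457.
Q = 0.0564 * 426 * 0.013457
  = 0.3233 m^3/s.

0.3233


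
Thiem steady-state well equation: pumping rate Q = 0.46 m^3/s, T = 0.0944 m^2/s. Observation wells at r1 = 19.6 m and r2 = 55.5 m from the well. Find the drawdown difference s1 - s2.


Thiem equation: s1 - s2 = Q/(2*pi*T) * ln(r2/r1).
ln(r2/r1) = ln(55.5/19.6) = 1.0409.
Q/(2*pi*T) = 0.46 / (2*pi*0.0944) = 0.46 / 0.5931 = 0.7755.
s1 - s2 = 0.7755 * 1.0409 = 0.8072 m.

0.8072


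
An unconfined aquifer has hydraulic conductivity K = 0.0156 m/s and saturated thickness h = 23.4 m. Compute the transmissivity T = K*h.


Transmissivity is defined as T = K * h.
T = 0.0156 * 23.4
  = 0.365 m^2/s.

0.365


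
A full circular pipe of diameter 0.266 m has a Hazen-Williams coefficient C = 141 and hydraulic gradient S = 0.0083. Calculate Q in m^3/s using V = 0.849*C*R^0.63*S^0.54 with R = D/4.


For a full circular pipe, R = D/4 = 0.266/4 = 0.0665 m.
V = 0.849 * 141 * 0.0665^0.63 * 0.0083^0.54
  = 0.849 * 141 * 0.181292 * 0.075215
  = 1.6323 m/s.
Pipe area A = pi*D^2/4 = pi*0.266^2/4 = 0.0556 m^2.
Q = A * V = 0.0556 * 1.6323 = 0.0907 m^3/s.

0.0907


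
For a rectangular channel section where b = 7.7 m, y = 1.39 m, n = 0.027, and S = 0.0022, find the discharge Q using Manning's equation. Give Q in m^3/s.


For a rectangular channel, the cross-sectional area A = b * y = 7.7 * 1.39 = 10.7 m^2.
The wetted perimeter P = b + 2y = 7.7 + 2*1.39 = 10.48 m.
Hydraulic radius R = A/P = 10.7/10.48 = 1.0213 m.
Velocity V = (1/n)*R^(2/3)*S^(1/2) = (1/0.027)*1.0213^(2/3)*0.0022^(1/2) = 1.7617 m/s.
Discharge Q = A * V = 10.7 * 1.7617 = 18.856 m^3/s.

18.856


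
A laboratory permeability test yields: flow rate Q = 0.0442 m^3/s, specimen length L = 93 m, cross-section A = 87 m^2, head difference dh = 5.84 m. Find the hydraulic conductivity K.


From K = Q*L / (A*dh):
Numerator: Q*L = 0.0442 * 93 = 4.1106.
Denominator: A*dh = 87 * 5.84 = 508.08.
K = 4.1106 / 508.08 = 0.00809 m/s.

0.00809


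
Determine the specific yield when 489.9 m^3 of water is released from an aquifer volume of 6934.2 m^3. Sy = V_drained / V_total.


Specific yield Sy = Volume drained / Total volume.
Sy = 489.9 / 6934.2
   = 0.0706.

0.0706


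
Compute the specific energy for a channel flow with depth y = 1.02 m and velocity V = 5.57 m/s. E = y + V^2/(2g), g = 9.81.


Specific energy E = y + V^2/(2g).
Velocity head = V^2/(2g) = 5.57^2 / (2*9.81) = 31.0249 / 19.62 = 1.5813 m.
E = 1.02 + 1.5813 = 2.6013 m.

2.6013


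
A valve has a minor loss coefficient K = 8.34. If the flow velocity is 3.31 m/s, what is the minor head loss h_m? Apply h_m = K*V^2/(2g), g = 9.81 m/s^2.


Minor loss formula: h_m = K * V^2/(2g).
V^2 = 3.31^2 = 10.9561.
V^2/(2g) = 10.9561 / 19.62 = 0.5584 m.
h_m = 8.34 * 0.5584 = 4.6572 m.

4.6572


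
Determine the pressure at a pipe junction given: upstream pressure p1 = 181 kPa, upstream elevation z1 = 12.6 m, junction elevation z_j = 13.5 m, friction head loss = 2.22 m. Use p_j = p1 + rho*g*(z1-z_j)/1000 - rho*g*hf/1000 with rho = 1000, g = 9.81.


Junction pressure: p_j = p1 + rho*g*(z1 - z_j)/1000 - rho*g*hf/1000.
Elevation term = 1000*9.81*(12.6 - 13.5)/1000 = -8.829 kPa.
Friction term = 1000*9.81*2.22/1000 = 21.778 kPa.
p_j = 181 + -8.829 - 21.778 = 150.39 kPa.

150.39


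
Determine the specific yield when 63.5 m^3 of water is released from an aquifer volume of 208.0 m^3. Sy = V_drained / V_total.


Specific yield Sy = Volume drained / Total volume.
Sy = 63.5 / 208.0
   = 0.3053.

0.3053


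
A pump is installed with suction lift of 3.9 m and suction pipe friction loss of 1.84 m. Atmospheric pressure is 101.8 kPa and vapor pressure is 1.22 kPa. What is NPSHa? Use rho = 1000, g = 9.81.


NPSHa = p_atm/(rho*g) - z_s - hf_s - p_vap/(rho*g).
p_atm/(rho*g) = 101.8*1000 / (1000*9.81) = 10.377 m.
p_vap/(rho*g) = 1.22*1000 / (1000*9.81) = 0.124 m.
NPSHa = 10.377 - 3.9 - 1.84 - 0.124
      = 4.51 m.

4.51


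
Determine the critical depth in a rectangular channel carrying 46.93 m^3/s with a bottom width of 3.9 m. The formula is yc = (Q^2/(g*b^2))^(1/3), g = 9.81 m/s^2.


Using yc = (Q^2 / (g * b^2))^(1/3):
Q^2 = 46.93^2 = 2202.42.
g * b^2 = 9.81 * 3.9^2 = 9.81 * 15.21 = 149.21.
Q^2 / (g*b^2) = 2202.42 / 149.21 = 14.7605.
yc = 14.7605^(1/3) = 2.453 m.

2.453


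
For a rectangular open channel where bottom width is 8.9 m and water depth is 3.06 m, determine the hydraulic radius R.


For a rectangular section:
Flow area A = b * y = 8.9 * 3.06 = 27.23 m^2.
Wetted perimeter P = b + 2y = 8.9 + 2*3.06 = 15.02 m.
Hydraulic radius R = A/P = 27.23 / 15.02 = 1.8132 m.

1.8132


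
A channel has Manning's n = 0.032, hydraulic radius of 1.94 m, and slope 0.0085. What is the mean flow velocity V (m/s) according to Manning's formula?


Manning's equation gives V = (1/n) * R^(2/3) * S^(1/2).
First, compute R^(2/3) = 1.94^(2/3) = 1.5555.
Next, S^(1/2) = 0.0085^(1/2) = 0.092195.
Then 1/n = 1/0.032 = 31.25.
V = 31.25 * 1.5555 * 0.092195 = 4.4815 m/s.

4.4815


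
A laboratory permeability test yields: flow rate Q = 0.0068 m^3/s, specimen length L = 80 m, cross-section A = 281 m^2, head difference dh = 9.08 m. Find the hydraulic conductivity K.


From K = Q*L / (A*dh):
Numerator: Q*L = 0.0068 * 80 = 0.544.
Denominator: A*dh = 281 * 9.08 = 2551.48.
K = 0.544 / 2551.48 = 0.000213 m/s.

0.000213


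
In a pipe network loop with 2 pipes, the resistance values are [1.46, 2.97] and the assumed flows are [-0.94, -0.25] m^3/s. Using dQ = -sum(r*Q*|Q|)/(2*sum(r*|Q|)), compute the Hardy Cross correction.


Numerator terms (r*Q*|Q|): 1.46*-0.94*|-0.94| = -1.2901; 2.97*-0.25*|-0.25| = -0.1856.
Sum of numerator = -1.4757.
Denominator terms (r*|Q|): 1.46*|-0.94| = 1.3724; 2.97*|-0.25| = 0.7425.
2 * sum of denominator = 2 * 2.1149 = 4.2298.
dQ = --1.4757 / 4.2298 = 0.3489 m^3/s.

0.3489


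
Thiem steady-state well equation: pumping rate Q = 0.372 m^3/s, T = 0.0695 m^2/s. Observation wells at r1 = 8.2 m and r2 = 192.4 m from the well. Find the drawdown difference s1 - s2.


Thiem equation: s1 - s2 = Q/(2*pi*T) * ln(r2/r1).
ln(r2/r1) = ln(192.4/8.2) = 3.1554.
Q/(2*pi*T) = 0.372 / (2*pi*0.0695) = 0.372 / 0.4367 = 0.8519.
s1 - s2 = 0.8519 * 3.1554 = 2.6881 m.

2.6881


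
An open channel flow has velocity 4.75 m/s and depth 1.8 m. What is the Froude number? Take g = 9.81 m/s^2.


The Froude number is defined as Fr = V / sqrt(g*y).
g*y = 9.81 * 1.8 = 17.658.
sqrt(g*y) = sqrt(17.658) = 4.2021.
Fr = 4.75 / 4.2021 = 1.1304.

1.1304


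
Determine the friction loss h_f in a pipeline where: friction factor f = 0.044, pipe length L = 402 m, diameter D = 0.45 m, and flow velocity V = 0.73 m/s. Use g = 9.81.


Darcy-Weisbach equation: h_f = f * (L/D) * V^2/(2g).
f * L/D = 0.044 * 402/0.45 = 39.3067.
V^2/(2g) = 0.73^2 / (2*9.81) = 0.5329 / 19.62 = 0.0272 m.
h_f = 39.3067 * 0.0272 = 1.068 m.

1.068


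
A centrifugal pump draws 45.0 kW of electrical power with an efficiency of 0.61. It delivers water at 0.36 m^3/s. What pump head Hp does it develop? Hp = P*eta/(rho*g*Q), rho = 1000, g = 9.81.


Pump head formula: Hp = P * eta / (rho * g * Q).
Numerator: P * eta = 45.0 * 1000 * 0.61 = 27450.0 W.
Denominator: rho * g * Q = 1000 * 9.81 * 0.36 = 3531.6.
Hp = 27450.0 / 3531.6 = 7.77 m.

7.77


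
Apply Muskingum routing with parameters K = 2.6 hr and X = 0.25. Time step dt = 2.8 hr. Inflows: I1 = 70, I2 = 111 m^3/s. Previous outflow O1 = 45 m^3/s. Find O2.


Muskingum coefficients:
denom = 2*K*(1-X) + dt = 2*2.6*(1-0.25) + 2.8 = 6.7.
C0 = (dt - 2*K*X)/denom = (2.8 - 2*2.6*0.25)/6.7 = 0.2239.
C1 = (dt + 2*K*X)/denom = (2.8 + 2*2.6*0.25)/6.7 = 0.6119.
C2 = (2*K*(1-X) - dt)/denom = 0.1642.
O2 = C0*I2 + C1*I1 + C2*O1
   = 0.2239*111 + 0.6119*70 + 0.1642*45
   = 75.07 m^3/s.

75.07


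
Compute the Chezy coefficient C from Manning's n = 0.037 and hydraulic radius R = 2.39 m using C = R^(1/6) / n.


The Chezy coefficient relates to Manning's n through C = R^(1/6) / n.
R^(1/6) = 2.39^(1/6) = 1.156289.
C = 1.156289 / 0.037 = 31.25 m^(1/2)/s.

31.25


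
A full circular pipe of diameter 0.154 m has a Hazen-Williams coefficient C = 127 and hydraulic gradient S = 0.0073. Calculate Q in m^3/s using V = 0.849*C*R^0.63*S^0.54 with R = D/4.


For a full circular pipe, R = D/4 = 0.154/4 = 0.0385 m.
V = 0.849 * 127 * 0.0385^0.63 * 0.0073^0.54
  = 0.849 * 127 * 0.128481 * 0.070177
  = 0.9722 m/s.
Pipe area A = pi*D^2/4 = pi*0.154^2/4 = 0.0186 m^2.
Q = A * V = 0.0186 * 0.9722 = 0.0181 m^3/s.

0.0181


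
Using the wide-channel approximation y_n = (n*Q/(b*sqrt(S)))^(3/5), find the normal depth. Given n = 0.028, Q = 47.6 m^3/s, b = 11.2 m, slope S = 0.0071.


We use the wide-channel approximation y_n = (n*Q/(b*sqrt(S)))^(3/5).
sqrt(S) = sqrt(0.0071) = 0.084261.
Numerator: n*Q = 0.028 * 47.6 = 1.3328.
Denominator: b*sqrt(S) = 11.2 * 0.084261 = 0.943723.
arg = 1.4123.
y_n = 1.4123^(3/5) = 1.2301 m.

1.2301


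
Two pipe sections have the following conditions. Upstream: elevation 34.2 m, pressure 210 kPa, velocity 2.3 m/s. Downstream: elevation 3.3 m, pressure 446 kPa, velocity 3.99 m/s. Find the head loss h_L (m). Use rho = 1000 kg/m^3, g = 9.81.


Total head at each section: H = z + p/(rho*g) + V^2/(2g).
H1 = 34.2 + 210*1000/(1000*9.81) + 2.3^2/(2*9.81)
   = 34.2 + 21.407 + 0.2696
   = 55.876 m.
H2 = 3.3 + 446*1000/(1000*9.81) + 3.99^2/(2*9.81)
   = 3.3 + 45.464 + 0.8114
   = 49.575 m.
h_L = H1 - H2 = 55.876 - 49.575 = 6.301 m.

6.301


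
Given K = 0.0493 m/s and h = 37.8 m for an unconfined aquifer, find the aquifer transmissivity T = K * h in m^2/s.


Transmissivity is defined as T = K * h.
T = 0.0493 * 37.8
  = 1.8635 m^2/s.

1.8635


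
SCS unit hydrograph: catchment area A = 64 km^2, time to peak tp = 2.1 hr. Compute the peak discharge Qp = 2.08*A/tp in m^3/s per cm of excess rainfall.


SCS formula: Qp = 2.08 * A / tp.
Qp = 2.08 * 64 / 2.1
   = 133.12 / 2.1
   = 63.39 m^3/s per cm.

63.39


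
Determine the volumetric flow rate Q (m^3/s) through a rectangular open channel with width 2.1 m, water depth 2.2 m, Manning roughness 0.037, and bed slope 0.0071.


For a rectangular channel, the cross-sectional area A = b * y = 2.1 * 2.2 = 4.62 m^2.
The wetted perimeter P = b + 2y = 2.1 + 2*2.2 = 6.5 m.
Hydraulic radius R = A/P = 4.62/6.5 = 0.7108 m.
Velocity V = (1/n)*R^(2/3)*S^(1/2) = (1/0.037)*0.7108^(2/3)*0.0071^(1/2) = 1.8138 m/s.
Discharge Q = A * V = 4.62 * 1.8138 = 8.38 m^3/s.

8.38


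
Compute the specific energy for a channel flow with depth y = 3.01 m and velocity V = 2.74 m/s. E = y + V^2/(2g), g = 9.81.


Specific energy E = y + V^2/(2g).
Velocity head = V^2/(2g) = 2.74^2 / (2*9.81) = 7.5076 / 19.62 = 0.3827 m.
E = 3.01 + 0.3827 = 3.3927 m.

3.3927


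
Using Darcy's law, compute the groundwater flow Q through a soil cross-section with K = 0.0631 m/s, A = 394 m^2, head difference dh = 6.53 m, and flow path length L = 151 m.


Darcy's law: Q = K * A * i, where i = dh/L.
Hydraulic gradient i = 6.53 / 151 = 0.043245.
Q = 0.0631 * 394 * 0.043245
  = 1.0751 m^3/s.

1.0751


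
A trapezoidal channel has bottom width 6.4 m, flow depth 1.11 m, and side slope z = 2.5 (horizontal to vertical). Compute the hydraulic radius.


For a trapezoidal section with side slope z:
A = (b + z*y)*y = (6.4 + 2.5*1.11)*1.11 = 10.184 m^2.
P = b + 2*y*sqrt(1 + z^2) = 6.4 + 2*1.11*sqrt(1 + 2.5^2) = 12.378 m.
R = A/P = 10.184 / 12.378 = 0.8228 m.

0.8228


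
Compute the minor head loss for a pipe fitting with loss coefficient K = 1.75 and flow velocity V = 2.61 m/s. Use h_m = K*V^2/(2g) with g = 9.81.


Minor loss formula: h_m = K * V^2/(2g).
V^2 = 2.61^2 = 6.8121.
V^2/(2g) = 6.8121 / 19.62 = 0.3472 m.
h_m = 1.75 * 0.3472 = 0.6076 m.

0.6076


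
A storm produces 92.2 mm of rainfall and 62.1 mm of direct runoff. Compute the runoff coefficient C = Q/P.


The runoff coefficient C = runoff depth / rainfall depth.
C = 62.1 / 92.2
  = 0.6735.

0.6735


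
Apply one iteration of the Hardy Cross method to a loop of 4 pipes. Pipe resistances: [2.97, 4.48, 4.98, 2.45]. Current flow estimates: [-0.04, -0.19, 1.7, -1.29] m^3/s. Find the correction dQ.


Numerator terms (r*Q*|Q|): 2.97*-0.04*|-0.04| = -0.0048; 4.48*-0.19*|-0.19| = -0.1617; 4.98*1.7*|1.7| = 14.3922; 2.45*-1.29*|-1.29| = -4.077.
Sum of numerator = 10.1487.
Denominator terms (r*|Q|): 2.97*|-0.04| = 0.1188; 4.48*|-0.19| = 0.8512; 4.98*|1.7| = 8.466; 2.45*|-1.29| = 3.1605.
2 * sum of denominator = 2 * 12.5965 = 25.193.
dQ = -10.1487 / 25.193 = -0.4028 m^3/s.

-0.4028


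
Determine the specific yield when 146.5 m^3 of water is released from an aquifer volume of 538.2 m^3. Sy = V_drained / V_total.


Specific yield Sy = Volume drained / Total volume.
Sy = 146.5 / 538.2
   = 0.2722.

0.2722


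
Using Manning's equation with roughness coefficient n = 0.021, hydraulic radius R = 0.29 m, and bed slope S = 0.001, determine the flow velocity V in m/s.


Manning's equation gives V = (1/n) * R^(2/3) * S^(1/2).
First, compute R^(2/3) = 0.29^(2/3) = 0.4381.
Next, S^(1/2) = 0.001^(1/2) = 0.031623.
Then 1/n = 1/0.021 = 47.62.
V = 47.62 * 0.4381 * 0.031623 = 0.6597 m/s.

0.6597


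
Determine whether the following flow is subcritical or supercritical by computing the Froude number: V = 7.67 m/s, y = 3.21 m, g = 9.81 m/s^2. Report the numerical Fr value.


The Froude number is defined as Fr = V / sqrt(g*y).
g*y = 9.81 * 3.21 = 31.4901.
sqrt(g*y) = sqrt(31.4901) = 5.6116.
Fr = 7.67 / 5.6116 = 1.3668.
Since Fr > 1, the flow is supercritical.

1.3668


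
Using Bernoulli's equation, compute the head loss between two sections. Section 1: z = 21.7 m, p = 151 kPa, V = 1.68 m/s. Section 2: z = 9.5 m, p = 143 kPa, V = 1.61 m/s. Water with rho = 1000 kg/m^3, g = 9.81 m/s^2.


Total head at each section: H = z + p/(rho*g) + V^2/(2g).
H1 = 21.7 + 151*1000/(1000*9.81) + 1.68^2/(2*9.81)
   = 21.7 + 15.392 + 0.1439
   = 37.236 m.
H2 = 9.5 + 143*1000/(1000*9.81) + 1.61^2/(2*9.81)
   = 9.5 + 14.577 + 0.1321
   = 24.209 m.
h_L = H1 - H2 = 37.236 - 24.209 = 13.027 m.

13.027


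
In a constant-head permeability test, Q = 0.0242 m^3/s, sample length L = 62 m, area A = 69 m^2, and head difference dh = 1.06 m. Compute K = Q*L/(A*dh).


From K = Q*L / (A*dh):
Numerator: Q*L = 0.0242 * 62 = 1.5004.
Denominator: A*dh = 69 * 1.06 = 73.14.
K = 1.5004 / 73.14 = 0.020514 m/s.

0.020514


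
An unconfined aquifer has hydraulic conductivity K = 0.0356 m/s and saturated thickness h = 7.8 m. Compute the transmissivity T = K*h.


Transmissivity is defined as T = K * h.
T = 0.0356 * 7.8
  = 0.2777 m^2/s.

0.2777


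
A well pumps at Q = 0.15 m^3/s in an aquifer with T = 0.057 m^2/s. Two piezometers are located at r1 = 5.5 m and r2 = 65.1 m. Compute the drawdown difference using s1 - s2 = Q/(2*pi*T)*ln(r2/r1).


Thiem equation: s1 - s2 = Q/(2*pi*T) * ln(r2/r1).
ln(r2/r1) = ln(65.1/5.5) = 2.4712.
Q/(2*pi*T) = 0.15 / (2*pi*0.057) = 0.15 / 0.3581 = 0.4188.
s1 - s2 = 0.4188 * 2.4712 = 1.035 m.

1.035


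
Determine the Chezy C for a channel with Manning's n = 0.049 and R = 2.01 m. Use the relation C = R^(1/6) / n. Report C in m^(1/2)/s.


The Chezy coefficient relates to Manning's n through C = R^(1/6) / n.
R^(1/6) = 2.01^(1/6) = 1.123395.
C = 1.123395 / 0.049 = 22.93 m^(1/2)/s.

22.93


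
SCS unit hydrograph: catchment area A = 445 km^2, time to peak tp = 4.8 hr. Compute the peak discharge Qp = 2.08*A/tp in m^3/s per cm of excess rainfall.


SCS formula: Qp = 2.08 * A / tp.
Qp = 2.08 * 445 / 4.8
   = 925.6 / 4.8
   = 192.83 m^3/s per cm.

192.83


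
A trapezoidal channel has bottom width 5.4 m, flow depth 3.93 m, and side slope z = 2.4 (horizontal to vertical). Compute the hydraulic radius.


For a trapezoidal section with side slope z:
A = (b + z*y)*y = (5.4 + 2.4*3.93)*3.93 = 58.29 m^2.
P = b + 2*y*sqrt(1 + z^2) = 5.4 + 2*3.93*sqrt(1 + 2.4^2) = 25.836 m.
R = A/P = 58.29 / 25.836 = 2.2561 m.

2.2561


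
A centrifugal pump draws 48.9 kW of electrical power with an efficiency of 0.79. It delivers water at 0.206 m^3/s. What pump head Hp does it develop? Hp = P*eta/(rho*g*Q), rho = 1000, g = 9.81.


Pump head formula: Hp = P * eta / (rho * g * Q).
Numerator: P * eta = 48.9 * 1000 * 0.79 = 38631.0 W.
Denominator: rho * g * Q = 1000 * 9.81 * 0.206 = 2020.86.
Hp = 38631.0 / 2020.86 = 19.12 m.

19.12


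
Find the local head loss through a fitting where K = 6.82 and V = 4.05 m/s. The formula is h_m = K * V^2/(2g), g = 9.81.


Minor loss formula: h_m = K * V^2/(2g).
V^2 = 4.05^2 = 16.4025.
V^2/(2g) = 16.4025 / 19.62 = 0.836 m.
h_m = 6.82 * 0.836 = 5.7016 m.

5.7016


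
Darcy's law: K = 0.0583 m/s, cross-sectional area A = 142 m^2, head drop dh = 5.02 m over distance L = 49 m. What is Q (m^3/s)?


Darcy's law: Q = K * A * i, where i = dh/L.
Hydraulic gradient i = 5.02 / 49 = 0.102449.
Q = 0.0583 * 142 * 0.102449
  = 0.8481 m^3/s.

0.8481


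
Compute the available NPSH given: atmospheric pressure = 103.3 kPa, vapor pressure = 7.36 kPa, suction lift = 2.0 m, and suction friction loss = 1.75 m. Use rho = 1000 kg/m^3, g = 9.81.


NPSHa = p_atm/(rho*g) - z_s - hf_s - p_vap/(rho*g).
p_atm/(rho*g) = 103.3*1000 / (1000*9.81) = 10.53 m.
p_vap/(rho*g) = 7.36*1000 / (1000*9.81) = 0.75 m.
NPSHa = 10.53 - 2.0 - 1.75 - 0.75
      = 6.03 m.

6.03


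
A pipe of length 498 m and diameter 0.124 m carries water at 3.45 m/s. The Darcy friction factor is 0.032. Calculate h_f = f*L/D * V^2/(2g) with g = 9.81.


Darcy-Weisbach equation: h_f = f * (L/D) * V^2/(2g).
f * L/D = 0.032 * 498/0.124 = 128.5161.
V^2/(2g) = 3.45^2 / (2*9.81) = 11.9025 / 19.62 = 0.6067 m.
h_f = 128.5161 * 0.6067 = 77.964 m.

77.964


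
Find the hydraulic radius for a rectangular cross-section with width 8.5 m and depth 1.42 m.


For a rectangular section:
Flow area A = b * y = 8.5 * 1.42 = 12.07 m^2.
Wetted perimeter P = b + 2y = 8.5 + 2*1.42 = 11.34 m.
Hydraulic radius R = A/P = 12.07 / 11.34 = 1.0644 m.

1.0644


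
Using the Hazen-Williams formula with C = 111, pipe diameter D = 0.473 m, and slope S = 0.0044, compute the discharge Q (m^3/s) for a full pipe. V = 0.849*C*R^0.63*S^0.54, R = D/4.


For a full circular pipe, R = D/4 = 0.473/4 = 0.1182 m.
V = 0.849 * 111 * 0.1182^0.63 * 0.0044^0.54
  = 0.849 * 111 * 0.260534 * 0.053391
  = 1.3109 m/s.
Pipe area A = pi*D^2/4 = pi*0.473^2/4 = 0.1757 m^2.
Q = A * V = 0.1757 * 1.3109 = 0.2303 m^3/s.

0.2303


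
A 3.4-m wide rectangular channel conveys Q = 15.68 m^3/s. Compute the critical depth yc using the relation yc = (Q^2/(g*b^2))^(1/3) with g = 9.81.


Using yc = (Q^2 / (g * b^2))^(1/3):
Q^2 = 15.68^2 = 245.86.
g * b^2 = 9.81 * 3.4^2 = 9.81 * 11.56 = 113.4.
Q^2 / (g*b^2) = 245.86 / 113.4 = 2.1681.
yc = 2.1681^(1/3) = 1.2943 m.

1.2943


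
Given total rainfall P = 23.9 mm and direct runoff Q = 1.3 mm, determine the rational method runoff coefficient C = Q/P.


The runoff coefficient C = runoff depth / rainfall depth.
C = 1.3 / 23.9
  = 0.0544.

0.0544


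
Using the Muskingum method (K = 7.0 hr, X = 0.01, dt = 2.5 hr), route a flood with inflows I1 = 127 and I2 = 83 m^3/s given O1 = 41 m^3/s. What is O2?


Muskingum coefficients:
denom = 2*K*(1-X) + dt = 2*7.0*(1-0.01) + 2.5 = 16.36.
C0 = (dt - 2*K*X)/denom = (2.5 - 2*7.0*0.01)/16.36 = 0.1443.
C1 = (dt + 2*K*X)/denom = (2.5 + 2*7.0*0.01)/16.36 = 0.1614.
C2 = (2*K*(1-X) - dt)/denom = 0.6944.
O2 = C0*I2 + C1*I1 + C2*O1
   = 0.1443*83 + 0.1614*127 + 0.6944*41
   = 60.94 m^3/s.

60.94


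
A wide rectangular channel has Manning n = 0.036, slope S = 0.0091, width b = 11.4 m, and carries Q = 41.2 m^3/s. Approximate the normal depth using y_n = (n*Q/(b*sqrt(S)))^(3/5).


We use the wide-channel approximation y_n = (n*Q/(b*sqrt(S)))^(3/5).
sqrt(S) = sqrt(0.0091) = 0.095394.
Numerator: n*Q = 0.036 * 41.2 = 1.4832.
Denominator: b*sqrt(S) = 11.4 * 0.095394 = 1.087492.
arg = 1.3639.
y_n = 1.3639^(3/5) = 1.2047 m.

1.2047


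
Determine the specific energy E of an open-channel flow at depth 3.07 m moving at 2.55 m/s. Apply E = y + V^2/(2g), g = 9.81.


Specific energy E = y + V^2/(2g).
Velocity head = V^2/(2g) = 2.55^2 / (2*9.81) = 6.5025 / 19.62 = 0.3314 m.
E = 3.07 + 0.3314 = 3.4014 m.

3.4014


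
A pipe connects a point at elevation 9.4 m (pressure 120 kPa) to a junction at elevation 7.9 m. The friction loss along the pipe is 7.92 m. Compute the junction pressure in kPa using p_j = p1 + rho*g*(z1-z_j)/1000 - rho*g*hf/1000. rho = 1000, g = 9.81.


Junction pressure: p_j = p1 + rho*g*(z1 - z_j)/1000 - rho*g*hf/1000.
Elevation term = 1000*9.81*(9.4 - 7.9)/1000 = 14.715 kPa.
Friction term = 1000*9.81*7.92/1000 = 77.695 kPa.
p_j = 120 + 14.715 - 77.695 = 57.02 kPa.

57.02


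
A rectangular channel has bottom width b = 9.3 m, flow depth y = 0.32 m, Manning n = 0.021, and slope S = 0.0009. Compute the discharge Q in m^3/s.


For a rectangular channel, the cross-sectional area A = b * y = 9.3 * 0.32 = 2.98 m^2.
The wetted perimeter P = b + 2y = 9.3 + 2*0.32 = 9.94 m.
Hydraulic radius R = A/P = 2.98/9.94 = 0.2994 m.
Velocity V = (1/n)*R^(2/3)*S^(1/2) = (1/0.021)*0.2994^(2/3)*0.0009^(1/2) = 0.6393 m/s.
Discharge Q = A * V = 2.98 * 0.6393 = 1.903 m^3/s.

1.903


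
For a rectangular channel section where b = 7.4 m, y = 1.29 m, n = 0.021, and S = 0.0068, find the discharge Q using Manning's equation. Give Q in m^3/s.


For a rectangular channel, the cross-sectional area A = b * y = 7.4 * 1.29 = 9.55 m^2.
The wetted perimeter P = b + 2y = 7.4 + 2*1.29 = 9.98 m.
Hydraulic radius R = A/P = 9.55/9.98 = 0.9565 m.
Velocity V = (1/n)*R^(2/3)*S^(1/2) = (1/0.021)*0.9565^(2/3)*0.0068^(1/2) = 3.8121 m/s.
Discharge Q = A * V = 9.55 * 3.8121 = 36.39 m^3/s.

36.39


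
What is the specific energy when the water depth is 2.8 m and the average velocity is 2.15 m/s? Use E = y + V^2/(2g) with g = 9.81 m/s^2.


Specific energy E = y + V^2/(2g).
Velocity head = V^2/(2g) = 2.15^2 / (2*9.81) = 4.6225 / 19.62 = 0.2356 m.
E = 2.8 + 0.2356 = 3.0356 m.

3.0356


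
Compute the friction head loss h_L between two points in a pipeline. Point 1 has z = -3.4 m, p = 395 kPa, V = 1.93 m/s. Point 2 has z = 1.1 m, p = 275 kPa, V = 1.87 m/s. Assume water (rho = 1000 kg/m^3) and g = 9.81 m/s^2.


Total head at each section: H = z + p/(rho*g) + V^2/(2g).
H1 = -3.4 + 395*1000/(1000*9.81) + 1.93^2/(2*9.81)
   = -3.4 + 40.265 + 0.1899
   = 37.055 m.
H2 = 1.1 + 275*1000/(1000*9.81) + 1.87^2/(2*9.81)
   = 1.1 + 28.033 + 0.1782
   = 29.311 m.
h_L = H1 - H2 = 37.055 - 29.311 = 7.744 m.

7.744


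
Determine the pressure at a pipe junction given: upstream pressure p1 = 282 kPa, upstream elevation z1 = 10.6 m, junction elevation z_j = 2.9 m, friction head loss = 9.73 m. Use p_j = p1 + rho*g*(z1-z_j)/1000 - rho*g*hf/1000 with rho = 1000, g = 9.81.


Junction pressure: p_j = p1 + rho*g*(z1 - z_j)/1000 - rho*g*hf/1000.
Elevation term = 1000*9.81*(10.6 - 2.9)/1000 = 75.537 kPa.
Friction term = 1000*9.81*9.73/1000 = 95.451 kPa.
p_j = 282 + 75.537 - 95.451 = 262.09 kPa.

262.09


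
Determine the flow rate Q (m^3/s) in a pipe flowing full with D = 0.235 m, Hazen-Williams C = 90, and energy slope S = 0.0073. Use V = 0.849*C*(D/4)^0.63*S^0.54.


For a full circular pipe, R = D/4 = 0.235/4 = 0.0587 m.
V = 0.849 * 90 * 0.0587^0.63 * 0.0073^0.54
  = 0.849 * 90 * 0.167678 * 0.070177
  = 0.8991 m/s.
Pipe area A = pi*D^2/4 = pi*0.235^2/4 = 0.0434 m^2.
Q = A * V = 0.0434 * 0.8991 = 0.039 m^3/s.

0.039


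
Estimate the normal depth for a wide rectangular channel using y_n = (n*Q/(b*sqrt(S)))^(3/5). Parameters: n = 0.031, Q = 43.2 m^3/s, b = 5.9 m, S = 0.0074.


We use the wide-channel approximation y_n = (n*Q/(b*sqrt(S)))^(3/5).
sqrt(S) = sqrt(0.0074) = 0.086023.
Numerator: n*Q = 0.031 * 43.2 = 1.3392.
Denominator: b*sqrt(S) = 5.9 * 0.086023 = 0.507536.
arg = 2.6386.
y_n = 2.6386^(3/5) = 1.7899 m.

1.7899


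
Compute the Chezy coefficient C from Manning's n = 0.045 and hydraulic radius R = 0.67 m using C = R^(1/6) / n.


The Chezy coefficient relates to Manning's n through C = R^(1/6) / n.
R^(1/6) = 0.67^(1/6) = 0.935433.
C = 0.935433 / 0.045 = 20.79 m^(1/2)/s.

20.79


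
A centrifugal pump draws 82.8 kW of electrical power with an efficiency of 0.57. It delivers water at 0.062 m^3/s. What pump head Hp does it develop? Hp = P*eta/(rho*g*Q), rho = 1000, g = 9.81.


Pump head formula: Hp = P * eta / (rho * g * Q).
Numerator: P * eta = 82.8 * 1000 * 0.57 = 47196.0 W.
Denominator: rho * g * Q = 1000 * 9.81 * 0.062 = 608.22.
Hp = 47196.0 / 608.22 = 77.6 m.

77.6


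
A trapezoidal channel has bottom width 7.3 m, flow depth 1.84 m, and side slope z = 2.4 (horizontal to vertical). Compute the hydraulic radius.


For a trapezoidal section with side slope z:
A = (b + z*y)*y = (7.3 + 2.4*1.84)*1.84 = 21.557 m^2.
P = b + 2*y*sqrt(1 + z^2) = 7.3 + 2*1.84*sqrt(1 + 2.4^2) = 16.868 m.
R = A/P = 21.557 / 16.868 = 1.278 m.

1.278


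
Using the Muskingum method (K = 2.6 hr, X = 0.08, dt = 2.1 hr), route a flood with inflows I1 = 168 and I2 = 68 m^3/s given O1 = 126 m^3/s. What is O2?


Muskingum coefficients:
denom = 2*K*(1-X) + dt = 2*2.6*(1-0.08) + 2.1 = 6.884.
C0 = (dt - 2*K*X)/denom = (2.1 - 2*2.6*0.08)/6.884 = 0.2446.
C1 = (dt + 2*K*X)/denom = (2.1 + 2*2.6*0.08)/6.884 = 0.3655.
C2 = (2*K*(1-X) - dt)/denom = 0.3899.
O2 = C0*I2 + C1*I1 + C2*O1
   = 0.2446*68 + 0.3655*168 + 0.3899*126
   = 127.16 m^3/s.

127.16


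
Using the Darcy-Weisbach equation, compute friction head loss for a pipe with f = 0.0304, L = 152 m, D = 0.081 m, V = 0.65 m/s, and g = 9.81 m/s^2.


Darcy-Weisbach equation: h_f = f * (L/D) * V^2/(2g).
f * L/D = 0.0304 * 152/0.081 = 57.0469.
V^2/(2g) = 0.65^2 / (2*9.81) = 0.4225 / 19.62 = 0.0215 m.
h_f = 57.0469 * 0.0215 = 1.228 m.

1.228


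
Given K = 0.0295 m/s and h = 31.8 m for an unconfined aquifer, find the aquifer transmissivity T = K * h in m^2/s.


Transmissivity is defined as T = K * h.
T = 0.0295 * 31.8
  = 0.9381 m^2/s.

0.9381


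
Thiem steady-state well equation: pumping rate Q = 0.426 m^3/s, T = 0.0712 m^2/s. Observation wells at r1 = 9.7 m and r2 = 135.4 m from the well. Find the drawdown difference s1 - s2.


Thiem equation: s1 - s2 = Q/(2*pi*T) * ln(r2/r1).
ln(r2/r1) = ln(135.4/9.7) = 2.6361.
Q/(2*pi*T) = 0.426 / (2*pi*0.0712) = 0.426 / 0.4474 = 0.9522.
s1 - s2 = 0.9522 * 2.6361 = 2.5102 m.

2.5102


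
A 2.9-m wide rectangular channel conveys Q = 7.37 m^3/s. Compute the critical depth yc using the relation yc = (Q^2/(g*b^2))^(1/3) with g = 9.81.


Using yc = (Q^2 / (g * b^2))^(1/3):
Q^2 = 7.37^2 = 54.32.
g * b^2 = 9.81 * 2.9^2 = 9.81 * 8.41 = 82.5.
Q^2 / (g*b^2) = 54.32 / 82.5 = 0.6584.
yc = 0.6584^(1/3) = 0.8699 m.

0.8699


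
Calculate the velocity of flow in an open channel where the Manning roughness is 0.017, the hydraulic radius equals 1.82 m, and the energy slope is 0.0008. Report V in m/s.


Manning's equation gives V = (1/n) * R^(2/3) * S^(1/2).
First, compute R^(2/3) = 1.82^(2/3) = 1.4907.
Next, S^(1/2) = 0.0008^(1/2) = 0.028284.
Then 1/n = 1/0.017 = 58.82.
V = 58.82 * 1.4907 * 0.028284 = 2.4801 m/s.

2.4801


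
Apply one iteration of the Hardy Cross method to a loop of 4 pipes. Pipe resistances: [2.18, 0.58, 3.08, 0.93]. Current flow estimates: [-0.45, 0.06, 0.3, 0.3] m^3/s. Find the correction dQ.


Numerator terms (r*Q*|Q|): 2.18*-0.45*|-0.45| = -0.4415; 0.58*0.06*|0.06| = 0.0021; 3.08*0.3*|0.3| = 0.2772; 0.93*0.3*|0.3| = 0.0837.
Sum of numerator = -0.0785.
Denominator terms (r*|Q|): 2.18*|-0.45| = 0.981; 0.58*|0.06| = 0.0348; 3.08*|0.3| = 0.924; 0.93*|0.3| = 0.279.
2 * sum of denominator = 2 * 2.2188 = 4.4376.
dQ = --0.0785 / 4.4376 = 0.0177 m^3/s.

0.0177


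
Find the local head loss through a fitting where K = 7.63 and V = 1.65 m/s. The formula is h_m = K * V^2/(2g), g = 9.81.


Minor loss formula: h_m = K * V^2/(2g).
V^2 = 1.65^2 = 2.7225.
V^2/(2g) = 2.7225 / 19.62 = 0.1388 m.
h_m = 7.63 * 0.1388 = 1.0587 m.

1.0587


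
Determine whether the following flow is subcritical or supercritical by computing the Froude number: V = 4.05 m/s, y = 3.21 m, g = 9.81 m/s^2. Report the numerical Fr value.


The Froude number is defined as Fr = V / sqrt(g*y).
g*y = 9.81 * 3.21 = 31.4901.
sqrt(g*y) = sqrt(31.4901) = 5.6116.
Fr = 4.05 / 5.6116 = 0.7217.
Since Fr < 1, the flow is subcritical.

0.7217


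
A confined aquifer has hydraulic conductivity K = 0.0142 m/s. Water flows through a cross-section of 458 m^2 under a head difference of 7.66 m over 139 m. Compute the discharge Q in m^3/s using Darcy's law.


Darcy's law: Q = K * A * i, where i = dh/L.
Hydraulic gradient i = 7.66 / 139 = 0.055108.
Q = 0.0142 * 458 * 0.055108
  = 0.3584 m^3/s.

0.3584


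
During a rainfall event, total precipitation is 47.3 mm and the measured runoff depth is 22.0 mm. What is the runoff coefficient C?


The runoff coefficient C = runoff depth / rainfall depth.
C = 22.0 / 47.3
  = 0.4651.

0.4651


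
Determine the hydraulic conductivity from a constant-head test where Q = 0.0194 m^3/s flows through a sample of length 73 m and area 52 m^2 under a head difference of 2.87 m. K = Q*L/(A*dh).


From K = Q*L / (A*dh):
Numerator: Q*L = 0.0194 * 73 = 1.4162.
Denominator: A*dh = 52 * 2.87 = 149.24.
K = 1.4162 / 149.24 = 0.009489 m/s.

0.009489


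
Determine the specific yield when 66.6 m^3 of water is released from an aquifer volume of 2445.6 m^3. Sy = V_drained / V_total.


Specific yield Sy = Volume drained / Total volume.
Sy = 66.6 / 2445.6
   = 0.0272.

0.0272


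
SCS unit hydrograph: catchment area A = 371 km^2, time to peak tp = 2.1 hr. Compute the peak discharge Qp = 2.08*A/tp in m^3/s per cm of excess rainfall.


SCS formula: Qp = 2.08 * A / tp.
Qp = 2.08 * 371 / 2.1
   = 771.68 / 2.1
   = 367.47 m^3/s per cm.

367.47


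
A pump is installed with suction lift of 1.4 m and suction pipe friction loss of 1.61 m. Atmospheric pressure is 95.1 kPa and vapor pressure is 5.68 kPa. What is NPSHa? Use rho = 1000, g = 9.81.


NPSHa = p_atm/(rho*g) - z_s - hf_s - p_vap/(rho*g).
p_atm/(rho*g) = 95.1*1000 / (1000*9.81) = 9.694 m.
p_vap/(rho*g) = 5.68*1000 / (1000*9.81) = 0.579 m.
NPSHa = 9.694 - 1.4 - 1.61 - 0.579
      = 6.11 m.

6.11


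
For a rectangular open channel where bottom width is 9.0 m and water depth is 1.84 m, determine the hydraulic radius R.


For a rectangular section:
Flow area A = b * y = 9.0 * 1.84 = 16.56 m^2.
Wetted perimeter P = b + 2y = 9.0 + 2*1.84 = 12.68 m.
Hydraulic radius R = A/P = 16.56 / 12.68 = 1.306 m.

1.306


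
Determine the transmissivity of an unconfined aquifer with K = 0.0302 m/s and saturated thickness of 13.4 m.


Transmissivity is defined as T = K * h.
T = 0.0302 * 13.4
  = 0.4047 m^2/s.

0.4047


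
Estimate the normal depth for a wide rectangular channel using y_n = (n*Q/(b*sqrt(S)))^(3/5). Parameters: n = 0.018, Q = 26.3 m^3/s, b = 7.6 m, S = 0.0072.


We use the wide-channel approximation y_n = (n*Q/(b*sqrt(S)))^(3/5).
sqrt(S) = sqrt(0.0072) = 0.084853.
Numerator: n*Q = 0.018 * 26.3 = 0.4734.
Denominator: b*sqrt(S) = 7.6 * 0.084853 = 0.644883.
arg = 0.7341.
y_n = 0.7341^(3/5) = 0.8307 m.

0.8307


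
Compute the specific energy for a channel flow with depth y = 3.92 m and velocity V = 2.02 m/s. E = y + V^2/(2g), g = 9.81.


Specific energy E = y + V^2/(2g).
Velocity head = V^2/(2g) = 2.02^2 / (2*9.81) = 4.0804 / 19.62 = 0.208 m.
E = 3.92 + 0.208 = 4.128 m.

4.128


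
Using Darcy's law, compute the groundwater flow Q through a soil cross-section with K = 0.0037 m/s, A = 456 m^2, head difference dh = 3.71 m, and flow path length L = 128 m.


Darcy's law: Q = K * A * i, where i = dh/L.
Hydraulic gradient i = 3.71 / 128 = 0.028984.
Q = 0.0037 * 456 * 0.028984
  = 0.0489 m^3/s.

0.0489


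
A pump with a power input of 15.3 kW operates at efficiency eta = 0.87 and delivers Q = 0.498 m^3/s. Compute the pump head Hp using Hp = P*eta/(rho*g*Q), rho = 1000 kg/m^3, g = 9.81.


Pump head formula: Hp = P * eta / (rho * g * Q).
Numerator: P * eta = 15.3 * 1000 * 0.87 = 13311.0 W.
Denominator: rho * g * Q = 1000 * 9.81 * 0.498 = 4885.38.
Hp = 13311.0 / 4885.38 = 2.72 m.

2.72
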